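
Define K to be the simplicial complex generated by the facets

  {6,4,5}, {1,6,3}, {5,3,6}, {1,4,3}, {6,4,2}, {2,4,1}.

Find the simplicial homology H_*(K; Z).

Order the vertices as 1 < 2 < 3 < 4 < 5 < 6. Listing each simplex with vertices in this order, K has dimension 2 with simplices:

  0-simplices (6): [1], [2], [3], [4], [5], [6]
  1-simplices (12): [1,2], [1,3], [1,4], [1,6], [2,4], [2,6], [3,4], [3,5], [3,6], [4,5], [4,6], [5,6]
  2-simplices (6): [1,2,4], [1,3,4], [1,3,6], [2,4,6], [3,5,6], [4,5,6]

so the chain groups are C_0 ≅ Z^6, C_1 ≅ Z^12, C_2 ≅ Z^6.

∂_1: C_1 → C_0 is given by ∂[p,q] = [q] − [p]. For instance
  ∂[4,5] = [5] − [4].
This gives a 6×12 integer matrix of rank 5; reducing to Smith normal form yields diagonal entries (1,1,1,1,1).

Boundary ∂_2: C_2 → C_1 acts by ∂[p,q,r] = [q,r] − [p,r] + [p,q]. For instance
  ∂[4,5,6] = [5,6] − [4,6] + [4,5],
  ∂[3,5,6] = [5,6] − [3,6] + [3,5].
The 12×6 boundary matrix has rank 6 and Smith normal form diag(1,1,1,1,1,1).

Now H_k = ker ∂_k / im ∂_{k+1}, so:

  H_0: rank C_0 − rank ∂_1 = 6 − 5 = 1, and the invariant factors of ∂_1 are all 1, so H_0 = Z.
  H_1: rank ker ∂_1 − rank ∂_2 = (12 − 5) − 6 = 1, and the invariant factors of ∂_2 are all 1, so H_1 = Z.
  H_2: rank ker ∂_2 − rank ∂_3 = (6 − 6) − 0 = 0, and there is no ∂_3, so H_2 = 0.

(K is a triangulation of the cylinder S^1 x I.)

H_0 ≅ Z,  H_1 ≅ Z,  H_2 = 0.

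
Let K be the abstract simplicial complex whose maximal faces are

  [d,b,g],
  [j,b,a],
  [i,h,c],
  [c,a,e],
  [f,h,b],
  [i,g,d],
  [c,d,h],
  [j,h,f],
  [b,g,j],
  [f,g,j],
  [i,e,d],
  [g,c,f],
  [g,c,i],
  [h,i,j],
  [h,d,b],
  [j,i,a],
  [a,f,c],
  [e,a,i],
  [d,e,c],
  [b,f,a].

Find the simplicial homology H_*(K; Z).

Take the total order a < b < c < d < e < f < g < h < i < j on the vertex set. Then K (dimension 2) consists of the simplices:

  0-simplices (10): a, b, c, d, e, f, g, h, i, j
  1-simplices (30): ab, ac, ae, af, ai, aj, bd, bf, bg, bh, bj, cd, ce, cf, cg, ch, ci, de, dg, dh, di, ei, fg, fh, fj, gi, gj, hi, hj, ij
  2-simplices (20): abf, abj, ace, acf, aei, aij, bdg, bdh, bfh, bgj, cde, cdh, cfg, cgi, chi, dei, dgi, fgj, fhj, hij

giving chain groups C_0 ≅ Z^10, C_1 ≅ Z^30, C_2 ≅ Z^20.

∂_1: C_1 → C_0 maps an edge to its endpoints' difference, ∂[p,q] = q − p.
As a 10×30 matrix over Z this has rank 9, with invariant factors (1,1,1,1,1,1,1,1,1).

The boundary map ∂_2: C_2 → C_1 acts by ∂[p,q,r] = [q,r] − [p,r] + [p,q]. For instance
  ∂cde = de − ce + cd,
  ∂acf = cf − af + ac.
The resulting 30×20 matrix has rank 20, and its Smith normal form has invariant factors (1,1,1,1,1,1,1,1,1,1,1,1,1,1,1,1,1,1,1,2).

From H_k ≅ ker(∂_k) / im(∂_{k+1}) we obtain:

  H_0: rank C_0 − rank ∂_1 = 10 − 9 = 1, and the invariant factors of ∂_1 are all 1, so H_0 ≅ Z.
  H_1: rank ker ∂_1 − rank ∂_2 = (30 − 9) − 20 = 1, and ∂_2 has invariant factor 2 > 1, so H_1 ≅ Z ⊕ Z/2.
  H_2: rank ker ∂_2 − rank ∂_3 = (20 − 20) − 0 = 0, and there is no ∂_3, so H_2 ≅ 0.

H_0 = Z,  H_1 = Z ⊕ Z/2,  H_2 = 0.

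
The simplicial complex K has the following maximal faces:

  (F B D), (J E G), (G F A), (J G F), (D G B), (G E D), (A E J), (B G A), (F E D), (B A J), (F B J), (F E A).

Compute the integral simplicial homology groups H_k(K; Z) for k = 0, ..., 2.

H_0 = Z,  H_1 = Z/2Z,  H_2 = 0.

Fix the vertex order A < B < D < E < F < G < J and write every simplex with vertices in increasing order. Then dim K = 2 and the simplices of K are:

  0-simplices (7): A, B, D, E, F, G, J
  1-simplices (18): AB, AE, AF, AG, AJ, BD, BF, BG, BJ, DE, DF, DG, EF, EG, EJ, FG, FJ, GJ
  2-simplices (12): ABG, ABJ, AEF, AEJ, AFG, BDF, BDG, BFJ, DEF, DEG, EGJ, FGJ

Hence C_0 ≅ Z^7, C_1 ≅ Z^18, C_2 ≅ Z^12.

Boundary ∂_1: C_1 → C_0 sends each edge [p,q] (with p < q) to q − p.
The 7×18 boundary matrix has rank 6 and Smith normal form diag(1,1,1,1,1,1).

∂_2: C_2 → C_1 sends each 2-simplex [p,q,r] to [q,r] − [p,r] + [p,q]. For instance
  ∂DEG = EG − DG + DE,
  ∂BDF = DF − BF + BD.
As a 18×12 matrix over Z this has rank 12, with invariant factors (1,1,1,1,1,1,1,1,1,1,1,2).

Reading off H_k = ker ∂_k / im ∂_{k+1}:

  H_0: rank C_0 − rank ∂_1 = 7 − 6 = 1, and the invariant factors of ∂_1 are all 1, so H_0 ≅ Z.
  H_1: rank ker ∂_1 − rank ∂_2 = (18 − 6) − 12 = 0, and ∂_2 has invariant factor 2 > 1, so H_1 ≅ Z/2Z.
  H_2: rank ker ∂_2 − rank ∂_3 = (12 − 12) − 0 = 0, and there is no ∂_3, so H_2 ≅ 0.

As a check, the Euler characteristic is 7 − 18 + 12 = 1, which agrees with 1 − 0 + 0 = 1.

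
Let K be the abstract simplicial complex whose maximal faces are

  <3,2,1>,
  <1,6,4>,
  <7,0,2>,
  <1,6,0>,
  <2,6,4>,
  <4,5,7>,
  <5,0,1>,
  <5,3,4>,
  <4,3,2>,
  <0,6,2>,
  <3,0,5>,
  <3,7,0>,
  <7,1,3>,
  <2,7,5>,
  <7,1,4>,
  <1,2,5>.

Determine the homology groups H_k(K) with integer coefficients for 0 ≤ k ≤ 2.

Order the vertices as 0 < 1 < 2 < 3 < 4 < 5 < 6 < 7. Listing each simplex with vertices in this order, K has dimension 2 with simplices:

  0-simplices (8): [0], [1], [2], [3], [4], [5], [6], [7]
  1-simplices (24): (24 of them)
  2-simplices (16): [0,1,5], [0,1,6], [0,2,6], [0,2,7], [0,3,5], [0,3,7], [1,2,3], [1,2,5], [1,3,7], [1,4,6], [1,4,7], [2,3,4], [2,4,6], [2,5,7], [3,4,5], [4,5,7]

giving chain groups C_0 ≅ Z^8, C_1 ≅ Z^24, C_2 ≅ Z^16.

Boundary ∂_1: C_1 → C_0 is given by ∂[p,q] = [q] − [p].
The resulting 8×24 matrix has rank 7, and its Smith normal form has invariant factors (1,1,1,1,1,1,1).

Boundary ∂_2: C_2 → C_1 maps a triangle to the signed sum of its edges. For instance
  ∂[0,1,6] = [1,6] − [0,6] + [0,1],
  ∂[0,3,7] = [3,7] − [0,7] + [0,3].
This gives a 24×16 integer matrix of rank 15; reducing to Smith normal form yields diagonal entries (1,1,1,1,1,1,1,1,1,1,1,1,1,1,1).

Computing H_k = (kernel of ∂_k) / (image of ∂_{k+1}):

  H_0: rank C_0 − rank ∂_1 = 8 − 7 = 1, and the invariant factors of ∂_1 are all 1, so H_0 = Z.
  H_1: rank ker ∂_1 − rank ∂_2 = (24 − 7) − 15 = 2, and the invariant factors of ∂_2 are all 1, so H_1 = Z^2.
  H_2: rank ker ∂_2 − rank ∂_3 = (16 − 15) − 0 = 1, and there is no ∂_3, so H_2 = Z.

H_0 ≅ Z,  H_1 ≅ Z^2,  H_2 ≅ Z.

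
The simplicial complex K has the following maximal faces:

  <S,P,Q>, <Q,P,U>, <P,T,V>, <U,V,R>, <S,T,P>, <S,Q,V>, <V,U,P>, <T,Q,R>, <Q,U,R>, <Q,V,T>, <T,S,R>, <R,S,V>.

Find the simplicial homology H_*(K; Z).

H_0 = Z,  H_1 = Z/2,  H_2 = 0.

We work with the vertex ordering P < Q < R < S < T < U < V. The simplices of K, each written with vertices in increasing order, are:

  0-simplices (7): P, Q, R, S, T, U, V
  1-simplices (18): PQ, PS, PT, PU, PV, QR, QS, QT, QU, QV, RS, RT, RU, RV, ST, SV, TV, UV
  2-simplices (12): PQS, PQU, PST, PTV, PUV, QRT, QRU, QSV, QTV, RST, RSV, RUV

Hence C_0 ≅ Z^7, C_1 ≅ Z^18, C_2 ≅ Z^12.

∂_1: C_1 → C_0 is given by ∂[p,q] = [q] − [p]. For instance
  ∂TV = V − T.
As a 7×18 matrix over Z this has rank 6, with invariant factors (1,1,1,1,1,1).

∂_2: C_2 → C_1 sends each 2-simplex [p,q,r] to [q,r] − [p,r] + [p,q]. For instance
  ∂PUV = UV − PV + PU,
  ∂QSV = SV − QV + QS.
As a 18×12 matrix over Z this has rank 12, with invariant factors (1,1,1,1,1,1,1,1,1,1,1,2).

From H_k ≅ ker(∂_k) / im(∂_{k+1}) we obtain:

  H_0: rank C_0 − rank ∂_1 = 7 − 6 = 1, and the invariant factors of ∂_1 are all 1, so H_0 = Z.
  H_1: rank ker ∂_1 − rank ∂_2 = (18 − 6) − 12 = 0, and ∂_2 has invariant factor 2 > 1, so H_1 = Z/2.
  H_2: rank ker ∂_2 − rank ∂_3 = (12 − 12) − 0 = 0, and there is no ∂_3, so H_2 = 0.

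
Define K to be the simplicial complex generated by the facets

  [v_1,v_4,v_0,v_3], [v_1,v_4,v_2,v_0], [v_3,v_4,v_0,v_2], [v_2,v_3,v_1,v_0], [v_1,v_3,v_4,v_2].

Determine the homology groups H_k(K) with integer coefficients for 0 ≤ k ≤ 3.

H_0 = Z,  H_1 = 0,  H_2 = 0,  H_3 = Z.

Take the total order v_0 < v_1 < v_2 < v_3 < v_4 on the vertex set. Then K (dimension 3) consists of the simplices:

  0-simplices (5): [v_0], [v_1], [v_2], [v_3], [v_4]
  1-simplices (10): [v_0,v_1], [v_0,v_2], [v_0,v_3], [v_0,v_4], [v_1,v_2], [v_1,v_3], [v_1,v_4], [v_2,v_3], [v_2,v_4], [v_3,v_4]
  2-simplices (10): [v_0,v_1,v_2], [v_0,v_1,v_3], [v_0,v_1,v_4], [v_0,v_2,v_3], [v_0,v_2,v_4], [v_0,v_3,v_4], [v_1,v_2,v_3], [v_1,v_2,v_4], [v_1,v_3,v_4], [v_2,v_3,v_4]
  3-simplices (5): [v_0,v_1,v_2,v_3], [v_0,v_1,v_2,v_4], [v_0,v_1,v_3,v_4], [v_0,v_2,v_3,v_4], [v_1,v_2,v_3,v_4]

Hence C_0 ≅ Z^5, C_1 ≅ Z^10, C_2 ≅ Z^10, C_3 ≅ Z^5.

Boundary ∂_1: C_1 → C_0 sends each edge [p,q] (with p < q) to q − p.
As a 5×10 matrix over Z this has rank 4, with invariant factors (1,1,1,1).

The boundary map ∂_2: C_2 → C_1 acts by ∂[p,q,r] = [q,r] − [p,r] + [p,q]. For instance
  ∂[v_1,v_3,v_4] = [v_3,v_4] − [v_1,v_4] + [v_1,v_3],
  ∂[v_2,v_3,v_4] = [v_3,v_4] − [v_2,v_4] + [v_2,v_3].
This gives a 10×10 integer matrix of rank 6; reducing to Smith normal form yields diagonal entries (1,1,1,1,1,1).

∂_3: C_3 → C_2 sends each 3-simplex σ to the alternating sum Σ_i (−1)^i (σ with its i-th vertex removed). For instance
  ∂[v_0,v_2,v_3,v_4] = [v_2,v_3,v_4] − [v_0,v_3,v_4] + [v_0,v_2,v_4] − [v_0,v_2,v_3],
  ∂[v_1,v_2,v_3,v_4] = [v_2,v_3,v_4] − [v_1,v_3,v_4] + [v_1,v_2,v_4] − [v_1,v_2,v_3].
The 10×5 boundary matrix has rank 4 and Smith normal form diag(1,1,1,1).

Reading off H_k = ker ∂_k / im ∂_{k+1}:

  H_0: rank C_0 − rank ∂_1 = 5 − 4 = 1, and the invariant factors of ∂_1 are all 1, so H_0 = Z.
  H_1: rank ker ∂_1 − rank ∂_2 = (10 − 4) − 6 = 0, and the invariant factors of ∂_2 are all 1, so H_1 = 0.
  H_2: rank ker ∂_2 − rank ∂_3 = (10 − 6) − 4 = 0, and the invariant factors of ∂_3 are all 1, so H_2 = 0.
  H_3: rank ker ∂_3 − rank ∂_4 = (5 − 4) − 0 = 1, and there is no ∂_4, so H_3 = Z.

As a check, the Euler characteristic is 5 − 10 + 10 − 5 = 0, which agrees with 1 − 0 + 0 − 1 = 0.
(K is a triangulation of the 3-sphere S^3.)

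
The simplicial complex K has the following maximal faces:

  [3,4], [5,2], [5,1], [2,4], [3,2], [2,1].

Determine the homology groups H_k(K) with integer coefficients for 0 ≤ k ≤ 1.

H_0 ≅ Z,  H_1 ≅ Z^2.

K has 5 vertices, 6 edges.
rank ∂_0 = 0, rank ∂_1 = 4 ⇒ b_0 = 5 − 0 − 4 = 1; all invariant factors of ∂_1 are 1 so no torsion. So H_0 ≅ Z.
rank ∂_1 = 4, rank ∂_2 = 0 ⇒ b_1 = 6 − 4 − 0 = 2. So H_1 ≅ Z^2.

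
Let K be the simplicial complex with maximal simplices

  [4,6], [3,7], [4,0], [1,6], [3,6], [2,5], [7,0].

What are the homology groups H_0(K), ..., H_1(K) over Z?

H_0 = Z^2,  H_1 = Z.

K has 8 vertices, 7 edges.
rank ∂_0 = 0, rank ∂_1 = 6 ⇒ b_0 = 8 − 0 − 6 = 2; all invariant factors of ∂_1 are 1 so no torsion. So H_0 ≅ Z^2.
rank ∂_1 = 6, rank ∂_2 = 0 ⇒ b_1 = 7 − 6 − 0 = 1. So H_1 ≅ Z.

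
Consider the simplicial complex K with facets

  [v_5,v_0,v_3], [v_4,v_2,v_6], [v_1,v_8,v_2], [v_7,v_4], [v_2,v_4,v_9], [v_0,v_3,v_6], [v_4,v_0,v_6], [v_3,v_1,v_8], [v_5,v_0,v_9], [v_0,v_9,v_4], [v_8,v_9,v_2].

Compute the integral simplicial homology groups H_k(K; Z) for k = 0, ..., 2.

We work with the vertex ordering v_0 < v_1 < v_2 < v_3 < v_4 < v_5 < v_6 < v_7 < v_8 < v_9. The simplices of K, each written with vertices in increasing order, are:

  0-simplices (10): [v_0], [v_1], [v_2], [v_3], [v_4], [v_5], [v_6], [v_7], [v_8], [v_9]
  1-simplices (20): (20 of them)
  2-simplices (10): [v_0,v_3,v_5], [v_0,v_3,v_6], [v_0,v_4,v_6], [v_0,v_4,v_9], [v_0,v_5,v_9], [v_1,v_2,v_8], [v_1,v_3,v_8], [v_2,v_4,v_6], [v_2,v_4,v_9], [v_2,v_8,v_9]

so the chain groups are C_0 ≅ Z^10, C_1 ≅ Z^20, C_2 ≅ Z^10.

∂_1: C_1 → C_0 maps an edge to its endpoints' difference, ∂[p,q] = q − p.
The 10×20 boundary matrix has rank 9 and Smith normal form diag(1,1,1,1,1,1,1,1,1).

Boundary ∂_2: C_2 → C_1 maps a triangle to the signed sum of its edges. For instance
  ∂[v_0,v_3,v_6] = [v_3,v_6] − [v_0,v_6] + [v_0,v_3],
  ∂[v_0,v_4,v_9] = [v_4,v_9] − [v_0,v_9] + [v_0,v_4].
This gives a 20×10 integer matrix of rank 10; reducing to Smith normal form yields diagonal entries (1,1,1,1,1,1,1,1,1,1).

Reading off H_k = ker ∂_k / im ∂_{k+1}:

  H_0: rank C_0 − rank ∂_1 = 10 − 9 = 1, and the invariant factors of ∂_1 are all 1, so H_0 ≅ Z.
  H_1: rank ker ∂_1 − rank ∂_2 = (20 − 9) − 10 = 1, and the invariant factors of ∂_2 are all 1, so H_1 ≅ Z.
  H_2: rank ker ∂_2 − rank ∂_3 = (10 − 10) − 0 = 0, and there is no ∂_3, so H_2 ≅ 0.

H_0 = Z,  H_1 = Z,  H_2 = 0.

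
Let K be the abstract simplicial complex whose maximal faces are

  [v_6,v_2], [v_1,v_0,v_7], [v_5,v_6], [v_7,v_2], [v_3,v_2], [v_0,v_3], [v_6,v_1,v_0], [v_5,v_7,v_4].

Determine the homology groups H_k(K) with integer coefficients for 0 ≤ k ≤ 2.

Take the total order v_0 < v_1 < v_2 < v_3 < v_4 < v_5 < v_6 < v_7 on the vertex set. Then K (dimension 2) consists of the simplices:

  0-simplices (8): [v_0], [v_1], [v_2], [v_3], [v_4], [v_5], [v_6], [v_7]
  1-simplices (13): [v_0,v_1], [v_0,v_3], [v_0,v_6], [v_0,v_7], [v_1,v_6], [v_1,v_7], [v_2,v_3], [v_2,v_6], [v_2,v_7], [v_4,v_5], [v_4,v_7], [v_5,v_6], [v_5,v_7]
  2-simplices (3): [v_0,v_1,v_6], [v_0,v_1,v_7], [v_4,v_5,v_7]

Hence C_0 ≅ Z^8, C_1 ≅ Z^13, C_2 ≅ Z^3.

∂_1: C_1 → C_0 maps an edge to its endpoints' difference, ∂[p,q] = q − p.
This gives a 8×13 integer matrix of rank 7; reducing to Smith normal form yields diagonal entries (1,1,1,1,1,1,1).

∂_2: C_2 → C_1 maps a triangle to the signed sum of its edges. For instance
  ∂[v_0,v_1,v_6] = [v_1,v_6] − [v_0,v_6] + [v_0,v_1],
  ∂[v_4,v_5,v_7] = [v_5,v_7] − [v_4,v_7] + [v_4,v_5].
The resulting 13×3 matrix has rank 3, and its Smith normal form has invariant factors (1,1,1).

Now H_k = ker ∂_k / im ∂_{k+1}, so:

  H_0: rank C_0 − rank ∂_1 = 8 − 7 = 1, and the invariant factors of ∂_1 are all 1, so H_0 = Z.
  H_1: rank ker ∂_1 − rank ∂_2 = (13 − 7) − 3 = 3, and the invariant factors of ∂_2 are all 1, so H_1 = Z^3.
  H_2: rank ker ∂_2 − rank ∂_3 = (3 − 3) − 0 = 0, and there is no ∂_3, so H_2 = 0.

H_0 ≅ Z,  H_1 ≅ Z^3,  H_2 = 0.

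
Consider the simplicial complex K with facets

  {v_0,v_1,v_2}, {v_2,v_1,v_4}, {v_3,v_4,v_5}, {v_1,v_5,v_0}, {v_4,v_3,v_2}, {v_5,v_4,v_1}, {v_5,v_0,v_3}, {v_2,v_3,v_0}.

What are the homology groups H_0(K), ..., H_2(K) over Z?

Take the total order v_0 < v_1 < v_2 < v_3 < v_4 < v_5 on the vertex set. Then K (dimension 2) consists of the simplices:

  0-simplices (6): [v_0], [v_1], [v_2], [v_3], [v_4], [v_5]
  1-simplices (12): [v_0,v_1], [v_0,v_2], [v_0,v_3], [v_0,v_5], [v_1,v_2], [v_1,v_4], [v_1,v_5], [v_2,v_3], [v_2,v_4], [v_3,v_4], [v_3,v_5], [v_4,v_5]
  2-simplices (8): [v_0,v_1,v_2], [v_0,v_1,v_5], [v_0,v_2,v_3], [v_0,v_3,v_5], [v_1,v_2,v_4], [v_1,v_4,v_5], [v_2,v_3,v_4], [v_3,v_4,v_5]

Hence C_0 ≅ Z^6, C_1 ≅ Z^12, C_2 ≅ Z^8.

The boundary map ∂_1: C_1 → C_0 maps an edge to its endpoints' difference, ∂[p,q] = q − p. For instance
  ∂[v_0,v_2] = [v_2] − [v_0].
The 6×12 boundary matrix has rank 5 and Smith normal form diag(1,1,1,1,1).

∂_2: C_2 → C_1 acts by ∂[p,q,r] = [q,r] − [p,r] + [p,q]. For instance
  ∂[v_0,v_1,v_2] = [v_1,v_2] − [v_0,v_2] + [v_0,v_1],
  ∂[v_3,v_4,v_5] = [v_4,v_5] − [v_3,v_5] + [v_3,v_4].
The 12×8 boundary matrix has rank 7 and Smith normal form diag(1,1,1,1,1,1,1).

Reading off H_k = ker ∂_k / im ∂_{k+1}:

  H_0: rank C_0 − rank ∂_1 = 6 − 5 = 1, and the invariant factors of ∂_1 are all 1, so H_0 ≅ Z.
  H_1: rank ker ∂_1 − rank ∂_2 = (12 − 5) − 7 = 0, and the invariant factors of ∂_2 are all 1, so H_1 ≅ 0.
  H_2: rank ker ∂_2 − rank ∂_3 = (8 − 7) − 0 = 1, and there is no ∂_3, so H_2 ≅ Z.

As a check, the Euler characteristic is 6 − 12 + 8 = 2, which agrees with 1 − 0 + 1 = 2.
(K is a triangulation of the 2-sphere S^2.)

H_0 ≅ Z,  H_1 = 0,  H_2 ≅ Z.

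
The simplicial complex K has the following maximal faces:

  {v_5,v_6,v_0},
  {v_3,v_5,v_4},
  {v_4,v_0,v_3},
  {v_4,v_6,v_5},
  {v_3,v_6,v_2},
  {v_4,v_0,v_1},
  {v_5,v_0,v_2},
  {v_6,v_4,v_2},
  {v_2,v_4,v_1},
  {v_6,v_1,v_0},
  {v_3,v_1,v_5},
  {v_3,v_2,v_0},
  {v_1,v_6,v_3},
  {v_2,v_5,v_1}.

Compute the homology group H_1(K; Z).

H_1 ≅ Z^2.

Fix the vertex order v_0 < v_1 < v_2 < v_3 < v_4 < v_5 < v_6 and write every simplex with vertices in increasing order. Then dim K = 2 and the simplices of K are:

  0-simplices (7): [v_0], [v_1], [v_2], [v_3], [v_4], [v_5], [v_6]
  1-simplices (21): (21 of them)
  2-simplices (14): (14 of them)

so the chain groups are C_0 ≅ Z^7, C_1 ≅ Z^21, C_2 ≅ Z^14.

The boundary map ∂_1: C_1 → C_0 maps an edge to its endpoints' difference, ∂[p,q] = q − p.
This gives a 7×21 integer matrix of rank 6; reducing to Smith normal form yields diagonal entries (1,1,1,1,1,1).

The boundary map ∂_2: C_2 → C_1 maps a triangle to the signed sum of its edges. For instance
  ∂[v_1,v_2,v_4] = [v_2,v_4] − [v_1,v_4] + [v_1,v_2],
  ∂[v_2,v_3,v_6] = [v_3,v_6] − [v_2,v_6] + [v_2,v_3].
As a 21×14 matrix over Z this has rank 13, with invariant factors (1,1,1,1,1,1,1,1,1,1,1,1,1).

From H_k ≅ ker(∂_k) / im(∂_{k+1}) we obtain:

  H_1: rank ker ∂_1 − rank ∂_2 = (21 − 6) − 13 = 2, and the invariant factors of ∂_2 are all 1, so H_1 ≅ Z^2.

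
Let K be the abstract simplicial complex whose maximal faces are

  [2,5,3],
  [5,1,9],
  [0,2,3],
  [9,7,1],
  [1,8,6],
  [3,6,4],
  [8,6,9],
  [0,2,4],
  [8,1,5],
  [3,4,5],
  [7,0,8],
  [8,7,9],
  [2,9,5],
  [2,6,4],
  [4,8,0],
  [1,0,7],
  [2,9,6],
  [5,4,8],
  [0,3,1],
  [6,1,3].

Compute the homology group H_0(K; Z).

H_0 ≅ Z.

We work with the vertex ordering 0 < 1 < 2 < 3 < 4 < 5 < 6 < 7 < 8 < 9. The simplices of K, each written with vertices in increasing order, are:

  0-simplices (10): [0], [1], [2], [3], [4], [5], [6], [7], [8], [9]
  1-simplices (30): (30 of them)
  2-simplices (20): (20 of them)

giving chain groups C_0 ≅ Z^10, C_1 ≅ Z^30, C_2 ≅ Z^20.

The boundary map ∂_1: C_1 → C_0 is given by ∂[p,q] = [q] − [p].
This gives a 10×30 integer matrix of rank 9; reducing to Smith normal form yields diagonal entries (1,1,1,1,1,1,1,1,1).

∂_2: C_2 → C_1 sends each 2-simplex [p,q,r] to [q,r] − [p,r] + [p,q]. For instance
  ∂[2,4,6] = [4,6] − [2,6] + [2,4],
  ∂[0,2,3] = [2,3] − [0,3] + [0,2].
The 30×20 boundary matrix has rank 20 and Smith normal form diag(1,1,1,1,1,1,1,1,1,1,1,1,1,1,1,1,1,1,1,2).

From H_k ≅ ker(∂_k) / im(∂_{k+1}) we obtain:

  H_0: rank C_0 − rank ∂_1 = 10 − 9 = 1, and the invariant factors of ∂_1 are all 1, so H_0 = Z.

(K is a triangulation of the Klein bottle.)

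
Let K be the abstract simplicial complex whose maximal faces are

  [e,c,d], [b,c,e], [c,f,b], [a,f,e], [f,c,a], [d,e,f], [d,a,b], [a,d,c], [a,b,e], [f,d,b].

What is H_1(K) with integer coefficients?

H_1 = Z/2.

K has 6 vertices, 15 edges, 10 triangles.
rank ∂_1 = 5, rank ∂_2 = 10 ⇒ b_1 = 15 − 5 − 10 = 0; ∂_2 has invariant factor(s) [2] giving torsion. So H_1 = Z/2.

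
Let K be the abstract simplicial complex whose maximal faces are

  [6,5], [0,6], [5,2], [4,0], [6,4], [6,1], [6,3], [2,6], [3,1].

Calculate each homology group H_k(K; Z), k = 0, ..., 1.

H_0 = Z,  H_1 = Z^3.

Order the vertices as 0 < 1 < 2 < 3 < 4 < 5 < 6. Listing each simplex with vertices in this order, K has dimension 1 with simplices:

  0-simplices (7): [0], [1], [2], [3], [4], [5], [6]
  1-simplices (9): [0,4], [0,6], [1,3], [1,6], [2,5], [2,6], [3,6], [4,6], [5,6]

so the chain groups are C_0 ≅ Z^7, C_1 ≅ Z^9.

∂_1: C_1 → C_0 is given by ∂[p,q] = [q] − [p]. For instance
  ∂[2,5] = [5] − [2].
The 7×9 boundary matrix has rank 6 and Smith normal form diag(1,1,1,1,1,1).

Now H_k = ker ∂_k / im ∂_{k+1}, so:

  H_0: rank C_0 − rank ∂_1 = 7 − 6 = 1, and the invariant factors of ∂_1 are all 1, so H_0 ≅ Z.
  H_1: rank ker ∂_1 − rank ∂_2 = (9 − 6) − 0 = 3, and there is no ∂_2, so H_1 ≅ Z^3.

As a check, the Euler characteristic is 7 − 9 = -2, which agrees with 1 − 3 = -2.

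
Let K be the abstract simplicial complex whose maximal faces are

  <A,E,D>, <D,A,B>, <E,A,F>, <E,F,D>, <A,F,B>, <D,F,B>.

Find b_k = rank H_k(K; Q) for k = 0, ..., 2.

Fix the vertex order A < B < D < E < F and write every simplex with vertices in increasing order. Then dim K = 2 and the simplices of K are:

  0-simplices (5): A, B, D, E, F
  1-simplices (9): AB, AD, AE, AF, BD, BF, DE, DF, EF
  2-simplices (6): ABD, ABF, ADE, AEF, BDF, DEF

Hence C_0 ≅ Z^5, C_1 ≅ Z^9, C_2 ≅ Z^6.

∂_1: C_1 → C_0 maps an edge to its endpoints' difference, ∂[p,q] = q − p. For instance
  ∂AB = B − A.
The resulting 5×9 matrix has rank 4, and its Smith normal form has invariant factors (1,1,1,1).

∂_2: C_2 → C_1 acts by ∂[p,q,r] = [q,r] − [p,r] + [p,q]. For instance
  ∂BDF = DF − BF + BD,
  ∂ABF = BF − AF + AB.
As a 9×6 matrix over Z this has rank 5, with invariant factors (1,1,1,1,1).

Now H_k = ker ∂_k / im ∂_{k+1}, so:

  H_0: rank C_0 − rank ∂_1 = 5 − 4 = 1, and the invariant factors of ∂_1 are all 1, so H_0 ≅ Z.
  H_1: rank ker ∂_1 − rank ∂_2 = (9 − 4) − 5 = 0, and the invariant factors of ∂_2 are all 1, so H_1 ≅ 0.
  H_2: rank ker ∂_2 − rank ∂_3 = (6 − 5) − 0 = 1, and there is no ∂_3, so H_2 ≅ Z.

(K is a triangulation of the 2-sphere S^2.)

Hence the Betti numbers are b_0 = 1, b_1 = 0, b_2 = 1.

b_0 = 1, b_1 = 0, b_2 = 1.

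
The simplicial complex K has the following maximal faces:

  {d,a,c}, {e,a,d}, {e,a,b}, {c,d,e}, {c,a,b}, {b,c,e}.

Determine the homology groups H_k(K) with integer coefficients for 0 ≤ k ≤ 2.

H_0 ≅ Z,  H_1 = 0,  H_2 ≅ Z.

K has 5 vertices, 9 edges, 6 triangles.
rank ∂_0 = 0, rank ∂_1 = 4 ⇒ b_0 = 5 − 0 − 4 = 1; all invariant factors of ∂_1 are 1 so no torsion. So H_0 ≅ Z.
rank ∂_1 = 4, rank ∂_2 = 5 ⇒ b_1 = 9 − 4 − 5 = 0; all invariant factors of ∂_2 are 1 so no torsion. So H_1 ≅ 0.
rank ∂_2 = 5, rank ∂_3 = 0 ⇒ b_2 = 6 − 5 − 0 = 1. So H_2 ≅ Z.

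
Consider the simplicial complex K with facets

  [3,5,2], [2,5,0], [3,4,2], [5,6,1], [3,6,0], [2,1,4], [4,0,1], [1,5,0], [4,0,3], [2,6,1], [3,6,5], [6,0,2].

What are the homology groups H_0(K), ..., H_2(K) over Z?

We work with the vertex ordering 0 < 1 < 2 < 3 < 4 < 5 < 6. The simplices of K, each written with vertices in increasing order, are:

  0-simplices (7): [0], [1], [2], [3], [4], [5], [6]
  1-simplices (18): [0,1], [0,2], [0,3], [0,4], [0,5], [0,6], [1,2], [1,4], [1,5], [1,6], [2,3], [2,4], [2,5], [2,6], [3,4], [3,5], [3,6], [5,6]
  2-simplices (12): [0,1,4], [0,1,5], [0,2,5], [0,2,6], [0,3,4], [0,3,6], [1,2,4], [1,2,6], [1,5,6], [2,3,4], [2,3,5], [3,5,6]

giving chain groups C_0 ≅ Z^7, C_1 ≅ Z^18, C_2 ≅ Z^12.

The boundary map ∂_1: C_1 → C_0 sends each edge [p,q] (with p < q) to q − p. For instance
  ∂[0,2] = [2] − [0].
As a 7×18 matrix over Z this has rank 6, with invariant factors (1,1,1,1,1,1).

The boundary map ∂_2: C_2 → C_1 sends each 2-simplex [p,q,r] to [q,r] − [p,r] + [p,q]. For instance
  ∂[0,1,4] = [1,4] − [0,4] + [0,1],
  ∂[1,5,6] = [5,6] − [1,6] + [1,5].
This gives a 18×12 integer matrix of rank 12; reducing to Smith normal form yields diagonal entries (1,1,1,1,1,1,1,1,1,1,1,2).

Now H_k = ker ∂_k / im ∂_{k+1}, so:

  H_0: rank C_0 − rank ∂_1 = 7 − 6 = 1, and the invariant factors of ∂_1 are all 1, so H_0 = Z.
  H_1: rank ker ∂_1 − rank ∂_2 = (18 − 6) − 12 = 0, and ∂_2 has invariant factor 2 > 1, so H_1 = Z/2Z.
  H_2: rank ker ∂_2 − rank ∂_3 = (12 − 12) − 0 = 0, and there is no ∂_3, so H_2 = 0.

H_0 ≅ Z,  H_1 ≅ Z/2Z,  H_2 = 0.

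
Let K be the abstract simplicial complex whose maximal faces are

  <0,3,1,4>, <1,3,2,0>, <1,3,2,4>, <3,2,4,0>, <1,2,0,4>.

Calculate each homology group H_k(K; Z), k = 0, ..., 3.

H_0 = Z,  H_1 = 0,  H_2 = 0,  H_3 = Z.

Take the total order 0 < 1 < 2 < 3 < 4 on the vertex set. Then K (dimension 3) consists of the simplices:

  0-simplices (5): [0], [1], [2], [3], [4]
  1-simplices (10): [0,1], [0,2], [0,3], [0,4], [1,2], [1,3], [1,4], [2,3], [2,4], [3,4]
  2-simplices (10): [0,1,2], [0,1,3], [0,1,4], [0,2,3], [0,2,4], [0,3,4], [1,2,3], [1,2,4], [1,3,4], [2,3,4]
  3-simplices (5): [0,1,2,3], [0,1,2,4], [0,1,3,4], [0,2,3,4], [1,2,3,4]

Hence C_0 ≅ Z^5, C_1 ≅ Z^10, C_2 ≅ Z^10, C_3 ≅ Z^5.

∂_1: C_1 → C_0 sends each edge [p,q] (with p < q) to q − p. For instance
  ∂[3,4] = [4] − [3].
The 5×10 boundary matrix has rank 4 and Smith normal form diag(1,1,1,1).

Boundary ∂_2: C_2 → C_1 maps a triangle to the signed sum of its edges. For instance
  ∂[1,2,3] = [2,3] − [1,3] + [1,2],
  ∂[2,3,4] = [3,4] − [2,4] + [2,3].
The 10×10 boundary matrix has rank 6 and Smith normal form diag(1,1,1,1,1,1).

The boundary map ∂_3: C_3 → C_2 sends each 3-simplex σ to the alternating sum Σ_i (−1)^i (σ with its i-th vertex removed). For instance
  ∂[1,2,3,4] = [2,3,4] − [1,3,4] + [1,2,4] − [1,2,3],
  ∂[0,2,3,4] = [2,3,4] − [0,3,4] + [0,2,4] − [0,2,3].
As a 10×5 matrix over Z this has rank 4, with invariant factors (1,1,1,1).

Computing H_k = (kernel of ∂_k) / (image of ∂_{k+1}):

  H_0: rank C_0 − rank ∂_1 = 5 − 4 = 1, and the invariant factors of ∂_1 are all 1, so H_0 ≅ Z.
  H_1: rank ker ∂_1 − rank ∂_2 = (10 − 4) − 6 = 0, and the invariant factors of ∂_2 are all 1, so H_1 ≅ 0.
  H_2: rank ker ∂_2 − rank ∂_3 = (10 − 6) − 4 = 0, and the invariant factors of ∂_3 are all 1, so H_2 ≅ 0.
  H_3: rank ker ∂_3 − rank ∂_4 = (5 − 4) − 0 = 1, and there is no ∂_4, so H_3 ≅ Z.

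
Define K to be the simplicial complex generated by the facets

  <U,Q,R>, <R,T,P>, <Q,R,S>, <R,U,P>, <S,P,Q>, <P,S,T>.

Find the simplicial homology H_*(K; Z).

H_0 ≅ Z,  H_1 ≅ Z,  H_2 = 0.

Fix the vertex order P < Q < R < S < T < U and write every simplex with vertices in increasing order. Then dim K = 2 and the simplices of K are:

  0-simplices (6): P, Q, R, S, T, U
  1-simplices (12): PQ, PR, PS, PT, PU, QR, QS, QU, RS, RT, RU, ST
  2-simplices (6): PQS, PRT, PRU, PST, QRS, QRU

Hence C_0 ≅ Z^6, C_1 ≅ Z^12, C_2 ≅ Z^6.

Boundary ∂_1: C_1 → C_0 sends each edge [p,q] (with p < q) to q − p. For instance
  ∂PT = T − P.
As a 6×12 matrix over Z this has rank 5, with invariant factors (1,1,1,1,1).

Boundary ∂_2: C_2 → C_1 maps a triangle to the signed sum of its edges. For instance
  ∂PRT = RT − PT + PR,
  ∂PRU = RU − PU + PR.
As a 12×6 matrix over Z this has rank 6, with invariant factors (1,1,1,1,1,1).

From H_k ≅ ker(∂_k) / im(∂_{k+1}) we obtain:

  H_0: rank C_0 − rank ∂_1 = 6 − 5 = 1, and the invariant factors of ∂_1 are all 1, so H_0 ≅ Z.
  H_1: rank ker ∂_1 − rank ∂_2 = (12 − 5) − 6 = 1, and the invariant factors of ∂_2 are all 1, so H_1 ≅ Z.
  H_2: rank ker ∂_2 − rank ∂_3 = (6 − 6) − 0 = 0, and there is no ∂_3, so H_2 ≅ 0.

As a check, the Euler characteristic is 6 − 12 + 6 = 0, which agrees with 1 − 1 + 0 = 0.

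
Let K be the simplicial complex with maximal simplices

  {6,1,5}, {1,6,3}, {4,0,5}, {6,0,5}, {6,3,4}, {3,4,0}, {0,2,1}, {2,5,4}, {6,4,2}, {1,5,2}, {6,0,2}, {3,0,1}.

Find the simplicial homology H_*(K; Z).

H_0 ≅ Z,  H_1 ≅ Z_2,  H_2 = 0.

Take the total order 0 < 1 < 2 < 3 < 4 < 5 < 6 on the vertex set. Then K (dimension 2) consists of the simplices:

  0-simplices (7): [0], [1], [2], [3], [4], [5], [6]
  1-simplices (18): [0,1], [0,2], [0,3], [0,4], [0,5], [0,6], [1,2], [1,3], [1,5], [1,6], [2,4], [2,5], [2,6], [3,4], [3,6], [4,5], [4,6], [5,6]
  2-simplices (12): [0,1,2], [0,1,3], [0,2,6], [0,3,4], [0,4,5], [0,5,6], [1,2,5], [1,3,6], [1,5,6], [2,4,5], [2,4,6], [3,4,6]

so the chain groups are C_0 ≅ Z^7, C_1 ≅ Z^18, C_2 ≅ Z^12.

∂_1: C_1 → C_0 sends each edge [p,q] (with p < q) to q − p. For instance
  ∂[3,4] = [4] − [3].
This gives a 7×18 integer matrix of rank 6; reducing to Smith normal form yields diagonal entries (1,1,1,1,1,1).

∂_2: C_2 → C_1 maps a triangle to the signed sum of its edges. For instance
  ∂[0,5,6] = [5,6] − [0,6] + [0,5],
  ∂[3,4,6] = [4,6] − [3,6] + [3,4].
The resulting 18×12 matrix has rank 12, and its Smith normal form has invariant factors (1,1,1,1,1,1,1,1,1,1,1,2).

Computing H_k = (kernel of ∂_k) / (image of ∂_{k+1}):

  H_0: rank C_0 − rank ∂_1 = 7 − 6 = 1, and the invariant factors of ∂_1 are all 1, so H_0 ≅ Z.
  H_1: rank ker ∂_1 − rank ∂_2 = (18 − 6) − 12 = 0, and ∂_2 has invariant factor 2 > 1, so H_1 ≅ Z_2.
  H_2: rank ker ∂_2 − rank ∂_3 = (12 − 12) − 0 = 0, and there is no ∂_3, so H_2 ≅ 0.

As a check, the Euler characteristic is 7 − 18 + 12 = 1, which agrees with 1 − 0 + 0 = 1.
(K is a triangulation of the real projective plane RP^2.)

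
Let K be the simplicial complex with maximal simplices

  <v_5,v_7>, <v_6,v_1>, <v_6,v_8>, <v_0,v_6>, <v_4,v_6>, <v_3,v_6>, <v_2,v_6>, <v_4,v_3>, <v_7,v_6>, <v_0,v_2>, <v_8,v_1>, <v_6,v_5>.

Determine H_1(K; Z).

We work with the vertex ordering v_0 < v_1 < v_2 < v_3 < v_4 < v_5 < v_6 < v_7 < v_8. The simplices of K, each written with vertices in increasing order, are:

  0-simplices (9): [v_0], [v_1], [v_2], [v_3], [v_4], [v_5], [v_6], [v_7], [v_8]
  1-simplices (12): [v_0,v_2], [v_0,v_6], [v_1,v_6], [v_1,v_8], [v_2,v_6], [v_3,v_4], [v_3,v_6], [v_4,v_6], [v_5,v_6], [v_5,v_7], [v_6,v_7], [v_6,v_8]

Hence C_0 ≅ Z^9, C_1 ≅ Z^12.

∂_1: C_1 → C_0 sends each edge [p,q] (with p < q) to q − p. For instance
  ∂[v_5,v_6] = [v_6] − [v_5].
The 9×12 boundary matrix has rank 8 and Smith normal form diag(1,1,1,1,1,1,1,1).

Computing H_k = (kernel of ∂_k) / (image of ∂_{k+1}):

  H_1: rank ker ∂_1 − rank ∂_2 = (12 − 8) − 0 = 4, and there is no ∂_2, so H_1 ≅ Z^4.

H_1 ≅ Z^4.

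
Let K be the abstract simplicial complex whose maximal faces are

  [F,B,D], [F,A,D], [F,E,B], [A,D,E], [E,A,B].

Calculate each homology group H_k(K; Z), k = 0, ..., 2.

Fix the vertex order A < B < D < E < F and write every simplex with vertices in increasing order. Then dim K = 2 and the simplices of K are:

  0-simplices (5): A, B, D, E, F
  1-simplices (10): AB, AD, AE, AF, BD, BE, BF, DE, DF, EF
  2-simplices (5): ABE, ADE, ADF, BDF, BEF

Hence C_0 ≅ Z^5, C_1 ≅ Z^10, C_2 ≅ Z^5.

Boundary ∂_1: C_1 → C_0 is given by ∂[p,q] = [q] − [p]. For instance
  ∂EF = F − E.
The 5×10 boundary matrix has rank 4 and Smith normal form diag(1,1,1,1).

Boundary ∂_2: C_2 → C_1 maps a triangle to the signed sum of its edges. For instance
  ∂ABE = BE − AE + AB,
  ∂ADE = DE − AE + AD.
As a 10×5 matrix over Z this has rank 5, with invariant factors (1,1,1,1,1).

Reading off H_k = ker ∂_k / im ∂_{k+1}:

  H_0: rank C_0 − rank ∂_1 = 5 − 4 = 1, and the invariant factors of ∂_1 are all 1, so H_0 = Z.
  H_1: rank ker ∂_1 − rank ∂_2 = (10 − 4) − 5 = 1, and the invariant factors of ∂_2 are all 1, so H_1 = Z.
  H_2: rank ker ∂_2 − rank ∂_3 = (5 − 5) − 0 = 0, and there is no ∂_3, so H_2 = 0.

(K is a triangulation of the Möbius band.)

H_0 ≅ Z,  H_1 ≅ Z,  H_2 = 0.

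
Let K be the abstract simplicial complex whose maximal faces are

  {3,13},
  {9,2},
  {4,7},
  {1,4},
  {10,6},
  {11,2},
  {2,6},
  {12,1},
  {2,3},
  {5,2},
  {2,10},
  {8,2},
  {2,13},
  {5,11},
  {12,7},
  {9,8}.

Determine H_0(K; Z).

H_0 = Z^2.

Order the vertices as 1 < 2 < 3 < 4 < 5 < 6 < 7 < 8 < 9 < 10 < 11 < 12 < 13. Listing each simplex with vertices in this order, K has dimension 1 with simplices:

  0-simplices (13): [1], [2], [3], [4], [5], [6], [7], [8], [9], [10], [11], [12], [13]
  1-simplices (16): [1,4], [1,12], [2,3], [2,5], [2,6], [2,8], [2,9], [2,10], [2,11], [2,13], [3,13], [4,7], [5,11], [6,10], [7,12], [8,9]

Hence C_0 ≅ Z^13, C_1 ≅ Z^16.

The boundary map ∂_1: C_1 → C_0 sends each edge [p,q] (with p < q) to q − p. For instance
  ∂[1,4] = [4] − [1].
As a 13×16 matrix over Z this has rank 11, with invariant factors (1,1,1,1,1,1,1,1,1,1,1).

From H_k ≅ ker(∂_k) / im(∂_{k+1}) we obtain:

  H_0: rank C_0 − rank ∂_1 = 13 − 11 = 2, and the invariant factors of ∂_1 are all 1, so H_0 = Z^2.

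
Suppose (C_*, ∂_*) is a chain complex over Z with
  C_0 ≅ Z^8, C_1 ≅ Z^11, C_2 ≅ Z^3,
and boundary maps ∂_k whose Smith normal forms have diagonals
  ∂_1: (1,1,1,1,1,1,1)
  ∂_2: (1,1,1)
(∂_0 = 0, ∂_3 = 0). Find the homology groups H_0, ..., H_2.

H_0: b_0 = 8 − 0 − 7 = 1; torsion from ∂_1 factors > 1: none. So H_0 ≅ Z.
H_1: b_1 = 11 − 7 − 3 = 1; torsion from ∂_2 factors > 1: none. So H_1 ≅ Z.
H_2: b_2 = 3 − 3 − 0 = 0; torsion from ∂_3 factors > 1: none. So H_2 ≅ 0.

H_0 ≅ Z,  H_1 ≅ Z,  H_2 = 0.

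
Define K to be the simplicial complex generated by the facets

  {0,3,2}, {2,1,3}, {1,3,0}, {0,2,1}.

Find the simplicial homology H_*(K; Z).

H_0 = Z,  H_1 = 0,  H_2 = Z.

Fix the vertex order 0 < 1 < 2 < 3 and write every simplex with vertices in increasing order. Then dim K = 2 and the simplices of K are:

  0-simplices (4): [0], [1], [2], [3]
  1-simplices (6): [0,1], [0,2], [0,3], [1,2], [1,3], [2,3]
  2-simplices (4): [0,1,2], [0,1,3], [0,2,3], [1,2,3]

giving chain groups C_0 ≅ Z^4, C_1 ≅ Z^6, C_2 ≅ Z^4.

Boundary ∂_1: C_1 → C_0 sends each edge [p,q] (with p < q) to q − p. For instance
  ∂[0,1] = [1] − [0].
As a 4×6 matrix over Z this has rank 3, with invariant factors (1,1,1).

Boundary ∂_2: C_2 → C_1 sends each 2-simplex [p,q,r] to [q,r] − [p,r] + [p,q]. For instance
  ∂[0,1,2] = [1,2] − [0,2] + [0,1],
  ∂[1,2,3] = [2,3] − [1,3] + [1,2].
This gives a 6×4 integer matrix of rank 3; reducing to Smith normal form yields diagonal entries (1,1,1).

Now H_k = ker ∂_k / im ∂_{k+1}, so:

  H_0: rank C_0 − rank ∂_1 = 4 − 3 = 1, and the invariant factors of ∂_1 are all 1, so H_0 ≅ Z.
  H_1: rank ker ∂_1 − rank ∂_2 = (6 − 3) − 3 = 0, and the invariant factors of ∂_2 are all 1, so H_1 ≅ 0.
  H_2: rank ker ∂_2 − rank ∂_3 = (4 − 3) − 0 = 1, and there is no ∂_3, so H_2 ≅ Z.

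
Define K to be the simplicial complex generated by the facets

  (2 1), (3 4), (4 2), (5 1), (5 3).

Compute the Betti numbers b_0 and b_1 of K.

b_0 = 1, b_1 = 1.

Take the total order 1 < 2 < 3 < 4 < 5 on the vertex set. Then K (dimension 1) consists of the simplices:

  0-simplices (5): [1], [2], [3], [4], [5]
  1-simplices (5): [1,2], [1,5], [2,4], [3,4], [3,5]

giving chain groups C_0 ≅ Z^5, C_1 ≅ Z^5.

∂_1: C_1 → C_0 is given by ∂[p,q] = [q] − [p]. For instance
  ∂[1,5] = [5] − [1].
The resulting 5×5 matrix has rank 4, and its Smith normal form has invariant factors (1,1,1,1).

Reading off H_k = ker ∂_k / im ∂_{k+1}:

  H_0: rank C_0 − rank ∂_1 = 5 − 4 = 1, and the invariant factors of ∂_1 are all 1, so H_0 ≅ Z.
  H_1: rank ker ∂_1 − rank ∂_2 = (5 − 4) − 0 = 1, and there is no ∂_2, so H_1 ≅ Z.

As a check, the Euler characteristic is 5 − 5 = 0, which agrees with 1 − 1 = 0.

Hence the Betti numbers are b_0 = 1, b_1 = 1.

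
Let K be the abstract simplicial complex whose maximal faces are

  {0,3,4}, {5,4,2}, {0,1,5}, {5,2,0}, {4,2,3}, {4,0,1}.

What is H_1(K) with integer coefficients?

Take the total order 0 < 1 < 2 < 3 < 4 < 5 on the vertex set. Then K (dimension 2) consists of the simplices:

  0-simplices (6): [0], [1], [2], [3], [4], [5]
  1-simplices (12): [0,1], [0,2], [0,3], [0,4], [0,5], [1,4], [1,5], [2,3], [2,4], [2,5], [3,4], [4,5]
  2-simplices (6): [0,1,4], [0,1,5], [0,2,5], [0,3,4], [2,3,4], [2,4,5]

giving chain groups C_0 ≅ Z^6, C_1 ≅ Z^12, C_2 ≅ Z^6.

Boundary ∂_1: C_1 → C_0 is given by ∂[p,q] = [q] − [p]. For instance
  ∂[0,2] = [2] − [0].
The 6×12 boundary matrix has rank 5 and Smith normal form diag(1,1,1,1,1).

Boundary ∂_2: C_2 → C_1 sends each 2-simplex [p,q,r] to [q,r] − [p,r] + [p,q]. For instance
  ∂[0,1,5] = [1,5] − [0,5] + [0,1],
  ∂[0,2,5] = [2,5] − [0,5] + [0,2].
This gives a 12×6 integer matrix of rank 6; reducing to Smith normal form yields diagonal entries (1,1,1,1,1,1).

Now H_k = ker ∂_k / im ∂_{k+1}, so:

  H_1: rank ker ∂_1 − rank ∂_2 = (12 − 5) − 6 = 1, and the invariant factors of ∂_2 are all 1, so H_1 = Z.

H_1 = Z.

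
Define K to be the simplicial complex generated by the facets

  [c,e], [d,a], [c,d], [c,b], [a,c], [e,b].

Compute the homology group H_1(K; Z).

H_1 = Z^2.

K has 5 vertices, 6 edges.
rank ∂_1 = 4, rank ∂_2 = 0 ⇒ b_1 = 6 − 4 − 0 = 2. So H_1 = Z^2.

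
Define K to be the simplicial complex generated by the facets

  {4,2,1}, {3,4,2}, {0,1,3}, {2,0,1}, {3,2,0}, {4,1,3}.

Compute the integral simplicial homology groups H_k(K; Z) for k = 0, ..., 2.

Fix the vertex order 0 < 1 < 2 < 3 < 4 and write every simplex with vertices in increasing order. Then dim K = 2 and the simplices of K are:

  0-simplices (5): [0], [1], [2], [3], [4]
  1-simplices (9): [0,1], [0,2], [0,3], [1,2], [1,3], [1,4], [2,3], [2,4], [3,4]
  2-simplices (6): [0,1,2], [0,1,3], [0,2,3], [1,2,4], [1,3,4], [2,3,4]

giving chain groups C_0 ≅ Z^5, C_1 ≅ Z^9, C_2 ≅ Z^6.

Boundary ∂_1: C_1 → C_0 sends each edge [p,q] (with p < q) to q − p.
This gives a 5×9 integer matrix of rank 4; reducing to Smith normal form yields diagonal entries (1,1,1,1).

Boundary ∂_2: C_2 → C_1 sends each 2-simplex [p,q,r] to [q,r] − [p,r] + [p,q]. For instance
  ∂[0,2,3] = [2,3] − [0,3] + [0,2],
  ∂[1,2,4] = [2,4] − [1,4] + [1,2].
The 9×6 boundary matrix has rank 5 and Smith normal form diag(1,1,1,1,1).

Now H_k = ker ∂_k / im ∂_{k+1}, so:

  H_0: rank C_0 − rank ∂_1 = 5 − 4 = 1, and the invariant factors of ∂_1 are all 1, so H_0 ≅ Z.
  H_1: rank ker ∂_1 − rank ∂_2 = (9 − 4) − 5 = 0, and the invariant factors of ∂_2 are all 1, so H_1 ≅ 0.
  H_2: rank ker ∂_2 − rank ∂_3 = (6 − 5) − 0 = 1, and there is no ∂_3, so H_2 ≅ Z.

As a check, the Euler characteristic is 5 − 9 + 6 = 2, which agrees with 1 − 0 + 1 = 2.

H_0 = Z,  H_1 = 0,  H_2 = Z.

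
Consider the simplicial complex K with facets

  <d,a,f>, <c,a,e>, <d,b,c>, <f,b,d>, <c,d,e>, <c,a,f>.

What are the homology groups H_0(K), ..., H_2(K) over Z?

Order the vertices as a < b < c < d < e < f. Listing each simplex with vertices in this order, K has dimension 2 with simplices:

  0-simplices (6): a, b, c, d, e, f
  1-simplices (12): ac, ad, ae, af, bc, bd, bf, cd, ce, cf, de, df
  2-simplices (6): ace, acf, adf, bcd, bdf, cde

so the chain groups are C_0 ≅ Z^6, C_1 ≅ Z^12, C_2 ≅ Z^6.

Boundary ∂_1: C_1 → C_0 sends each edge [p,q] (with p < q) to q − p.
As a 6×12 matrix over Z this has rank 5, with invariant factors (1,1,1,1,1).

∂_2: C_2 → C_1 acts by ∂[p,q,r] = [q,r] − [p,r] + [p,q]. For instance
  ∂acf = cf − af + ac,
  ∂adf = df − af + ad.
The 12×6 boundary matrix has rank 6 and Smith normal form diag(1,1,1,1,1,1).

From H_k ≅ ker(∂_k) / im(∂_{k+1}) we obtain:

  H_0: rank C_0 − rank ∂_1 = 6 − 5 = 1, and the invariant factors of ∂_1 are all 1, so H_0 ≅ Z.
  H_1: rank ker ∂_1 − rank ∂_2 = (12 − 5) − 6 = 1, and the invariant factors of ∂_2 are all 1, so H_1 ≅ Z.
  H_2: rank ker ∂_2 − rank ∂_3 = (6 − 6) − 0 = 0, and there is no ∂_3, so H_2 ≅ 0.

As a check, the Euler characteristic is 6 − 12 + 6 = 0, which agrees with 1 − 1 + 0 = 0.

H_0 = Z,  H_1 = Z,  H_2 = 0.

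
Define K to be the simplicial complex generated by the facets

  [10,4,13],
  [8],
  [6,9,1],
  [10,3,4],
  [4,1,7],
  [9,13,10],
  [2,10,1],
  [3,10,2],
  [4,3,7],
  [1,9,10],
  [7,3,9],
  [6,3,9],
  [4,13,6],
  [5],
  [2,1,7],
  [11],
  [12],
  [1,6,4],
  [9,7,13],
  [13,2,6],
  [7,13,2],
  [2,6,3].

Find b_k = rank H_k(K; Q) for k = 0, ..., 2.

We work with the vertex ordering 1 < 2 < 3 < 4 < 5 < 6 < 7 < 8 < 9 < 10 < 11 < 12 < 13. The simplices of K, each written with vertices in increasing order, are:

  0-simplices (13): [1], [2], [3], [4], [5], [6], [7], [8], [9], [10], [11], [12], [13]
  1-simplices (27): (27 of them)
  2-simplices (18): (18 of them)

Hence C_0 ≅ Z^13, C_1 ≅ Z^27, C_2 ≅ Z^18.

Boundary ∂_1: C_1 → C_0 is given by ∂[p,q] = [q] − [p]. For instance
  ∂[4,10] = [10] − [4].
The resulting 13×27 matrix has rank 8, and its Smith normal form has invariant factors (1,1,1,1,1,1,1,1).

The boundary map ∂_2: C_2 → C_1 acts by ∂[p,q,r] = [q,r] − [p,r] + [p,q]. For instance
  ∂[1,4,7] = [4,7] − [1,7] + [1,4],
  ∂[3,7,9] = [7,9] − [3,9] + [3,7].
The 27×18 boundary matrix has rank 17 and Smith normal form diag(1,1,1,1,1,1,1,1,1,1,1,1,1,1,1,1,1).

From H_k ≅ ker(∂_k) / im(∂_{k+1}) we obtain:

  H_0: rank C_0 − rank ∂_1 = 13 − 8 = 5, and the invariant factors of ∂_1 are all 1, so H_0 = Z^5.
  H_1: rank ker ∂_1 − rank ∂_2 = (27 − 8) − 17 = 2, and the invariant factors of ∂_2 are all 1, so H_1 = Z^2.
  H_2: rank ker ∂_2 − rank ∂_3 = (18 − 17) − 0 = 1, and there is no ∂_3, so H_2 = Z.

(K is a triangulation of the disjoint union of the torus T^2 and a set of 4 points.)

Hence the Betti numbers are b_0 = 5, b_1 = 2, b_2 = 1.

b_0 = 5, b_1 = 2, b_2 = 1.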